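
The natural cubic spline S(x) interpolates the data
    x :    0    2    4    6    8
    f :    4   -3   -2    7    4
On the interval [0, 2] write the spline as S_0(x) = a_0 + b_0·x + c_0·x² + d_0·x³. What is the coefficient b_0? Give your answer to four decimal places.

-4.1786

With m_i denoting the second derivative at x_i, h_i = 2, 2, 2, 2, and Δ_i = (y_(i+1) − y_i)/h_i = -7/2, 1/2, 9/2, -3/2:
  2·m_0 + 8·m_1 + 2·m_2 = 6(Δ_1 - Δ_0) = 24
  2·m_1 + 8·m_2 + 2·m_3 = 6(Δ_2 - Δ_1) = 24
  2·m_2 + 8·m_3 + 2·m_4 = 6(Δ_3 - Δ_2) = -36
Natural end conditions: m_0 = m_4 = 0.
Forward elimination and back-substitution give m_0 = 0, m_1 = 57/28, m_2 = 27/7, m_3 = -153/28, m_4 = 0.
On [0, 2], with S_0(x) = a_0 + b_0·x + c_0·x² + d_0·x³: c_0 = m_0/2 = 0, d_0 = (m_1 - m_0)/(6h_0) = 19/112, b_0 = Δ_0 - h_0(2m_0 + m_1)/6 = -117/28.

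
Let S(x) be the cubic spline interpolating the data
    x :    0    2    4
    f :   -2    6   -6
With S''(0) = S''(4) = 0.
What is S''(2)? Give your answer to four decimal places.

Put m_i = S'' at the i-th knot. Here h = (2, 2) and Δ = (4, -6), so the interior equations h_(i-1)·m_(i-1) + 2(h_(i-1)+h_i)·m_i + h_i·m_(i+1) = 6(Δ_i − Δ_(i-1)) read
  2·m_0 + 8·m_1 + 2·m_2 = 6(Δ_1 - Δ_0) = -60
Natural end conditions: m_0 = m_2 = 0.
Solving the tridiagonal system: m_0 = 0, m_1 = -15/2, m_2 = 0.

-7.5000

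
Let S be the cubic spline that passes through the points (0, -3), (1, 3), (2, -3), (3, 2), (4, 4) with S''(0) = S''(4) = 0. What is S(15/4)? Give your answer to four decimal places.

With m_i denoting the second derivative at x_i, h_i = 1, 1, 1, 1, and Δ_i = (y_(i+1) − y_i)/h_i = 6, -6, 5, 2:
  1·m_0 + 4·m_1 + 1·m_2 = 6(Δ_1 - Δ_0) = -72
  1·m_1 + 4·m_2 + 1·m_3 = 6(Δ_2 - Δ_1) = 66
  1·m_2 + 4·m_3 + 1·m_4 = 6(Δ_3 - Δ_2) = -18
Natural end conditions: m_0 = m_4 = 0.
Forward elimination and back-substitution give m_0 = 0, m_1 = -681/28, m_2 = 177/7, m_3 = -303/28, m_4 = 0.
On [3, 4], S(x) = 2 + 157/28·(x - 3) - 303/56·(x - 3)² + 101/56·(x - 3)³.
With (x - 3) = 3/4: S(15/4) = 14059/3584.

3.9227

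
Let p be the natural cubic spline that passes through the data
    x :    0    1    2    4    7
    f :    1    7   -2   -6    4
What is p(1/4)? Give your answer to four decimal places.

3.4850

Put M_i = p'' at the i-th knot. Here h = (1, 1, 2, 3) and Δ = (6, -9, -2, 10/3), so the interior equations h_(i-1)·M_(i-1) + 2(h_(i-1)+h_i)·M_i + h_i·M_(i+1) = 6(Δ_i − Δ_(i-1)) read
  1·M_0 + 4·M_1 + 1·M_2 = 6(Δ_1 - Δ_0) = -90
  1·M_1 + 6·M_2 + 2·M_3 = 6(Δ_2 - Δ_1) = 42
  2·M_2 + 10·M_3 + 3·M_4 = 6(Δ_3 - Δ_2) = 32
Natural end conditions: M_0 = M_4 = 0.
Solving: M_0 = 0, M_1 = -2698/107, M_2 = 1162/107, M_3 = 110/107, M_4 = 0.
On [0, 1], p(x) = 1 + 3275/321·x + 0·x² - 1349/321·x³.
With x = 1/4: p(1/4) = 23865/6848.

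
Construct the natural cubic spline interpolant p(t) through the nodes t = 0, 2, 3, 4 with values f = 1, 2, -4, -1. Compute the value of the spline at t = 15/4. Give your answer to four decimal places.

Let σ_i = p''(x_i). Step sizes h_i = 2, 1, 1; slopes of the chords Δ_i = (y_(i+1) - y_i)/h_i = 1/2, -6, 3.
  2·σ_0 + 6·σ_1 + 1·σ_2 = 6(Δ_1 - Δ_0) = -39
  1·σ_1 + 4·σ_2 + 1·σ_3 = 6(Δ_2 - Δ_1) = 54
Natural end conditions: σ_0 = σ_3 = 0.
Solving: σ_0 = 0, σ_1 = -210/23, σ_2 = 363/23, σ_3 = 0.
On [3, 4], p(t) = -4 - 52/23·(t - 3) + 363/46·(t - 3)² - 121/46·(t - 3)³.
With (t - 3) = 3/4: p(15/4) = -6967/2944.

-2.3665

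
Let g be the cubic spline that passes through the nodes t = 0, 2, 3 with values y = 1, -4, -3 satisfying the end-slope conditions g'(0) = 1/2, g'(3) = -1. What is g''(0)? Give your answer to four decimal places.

Let M_i = g''(x_i). Step sizes h_i = 2, 1; slopes of the chords Δ_i = (y_(i+1) - y_i)/h_i = -5/2, 1.
  2·M_0 + 6·M_1 + 1·M_2 = 6(Δ_1 - Δ_0) = 21
Clamped end conditions give two more equations: 2h_0·M_0 + h_0·M_1 = 6(Δ_0 - g'(0)) = -18 and h_1·M_1 + 2h_1·M_2 = 6(g'(3) - Δ_1) = -12.
Solving: M_0 = -17/2, M_1 = 8, M_2 = -10.

-8.5000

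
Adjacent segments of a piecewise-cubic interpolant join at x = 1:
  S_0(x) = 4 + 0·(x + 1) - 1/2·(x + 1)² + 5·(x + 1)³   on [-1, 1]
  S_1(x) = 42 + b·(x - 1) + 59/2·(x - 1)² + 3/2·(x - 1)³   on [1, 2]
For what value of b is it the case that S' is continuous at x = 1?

S_0'(x) = 0 - 1·(x + 1) + 15·(x + 1)², so S_0'(1) = 58. On the right, S_1'(1) = b, so b = 58.

58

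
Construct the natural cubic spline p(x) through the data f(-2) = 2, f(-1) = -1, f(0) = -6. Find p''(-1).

Write σ_i for p''(x_i). With h_i = 1, 1 and divided differences Δ_i = -3, -5, the continuity of p' gives the tridiagonal system
  1·σ_0 + 4·σ_1 + 1·σ_2 = 6(Δ_1 - Δ_0) = -12
Natural end conditions: σ_0 = σ_2 = 0.
Hence σ_0 = 0, σ_1 = -3, σ_2 = 0.

-3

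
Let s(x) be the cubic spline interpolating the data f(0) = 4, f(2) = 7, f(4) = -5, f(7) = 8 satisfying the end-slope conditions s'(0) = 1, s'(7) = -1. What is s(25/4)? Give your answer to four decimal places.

6.1607

With m_i denoting the second derivative at x_i, h_i = 2, 2, 3, and Δ_i = (y_(i+1) − y_i)/h_i = 3/2, -6, 13/3:
  2·m_0 + 8·m_1 + 2·m_2 = 6(Δ_1 - Δ_0) = -45
  2·m_1 + 10·m_2 + 3·m_3 = 6(Δ_2 - Δ_1) = 62
Clamped end conditions give two more equations: 2h_0·m_0 + h_0·m_1 = 6(Δ_0 - s'(0)) = 3 and h_2·m_2 + 2h_2·m_3 = 6(s'(7) - Δ_2) = -32.
Forward elimination and back-substitution give m_0 = 423/74, m_1 = -735/74, m_2 = 426/37, m_3 = -1231/111.
On [4, 7], s(x) = -5 - 121/74·(x - 4) + 213/37·(x - 4)² - 2509/1998·(x - 4)³.
With (x - 4) = 9/4: s(25/4) = 29177/4736.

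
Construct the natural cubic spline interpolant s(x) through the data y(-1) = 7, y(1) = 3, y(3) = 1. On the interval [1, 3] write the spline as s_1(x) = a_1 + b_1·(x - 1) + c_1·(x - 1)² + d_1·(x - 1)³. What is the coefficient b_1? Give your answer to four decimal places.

Let M_i = s''(x_i). Step sizes h_i = 2, 2; slopes of the chords Δ_i = (y_(i+1) - y_i)/h_i = -2, -1.
  2·M_0 + 8·M_1 + 2·M_2 = 6(Δ_1 - Δ_0) = 6
Natural end conditions: M_0 = M_2 = 0.
Solving the tridiagonal system: M_0 = 0, M_1 = 3/4, M_2 = 0.
On [1, 3], with s_1(x) = a_1 + b_1·(x - 1) + c_1·(x - 1)² + d_1·(x - 1)³: c_1 = M_1/2 = 3/8, d_1 = (M_2 - M_1)/(6h_1) = -1/16, b_1 = Δ_1 - h_1(2M_1 + M_2)/6 = -3/2.

-1.5000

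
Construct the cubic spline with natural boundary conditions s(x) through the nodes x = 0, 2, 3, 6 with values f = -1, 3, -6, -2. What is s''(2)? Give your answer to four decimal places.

Let σ_i = s''(x_i). Step sizes h_i = 2, 1, 3; slopes of the chords Δ_i = (y_(i+1) - y_i)/h_i = 2, -9, 4/3.
  2·σ_0 + 6·σ_1 + 1·σ_2 = 6(Δ_1 - Δ_0) = -66
  1·σ_1 + 8·σ_2 + 3·σ_3 = 6(Δ_2 - Δ_1) = 62
Natural end conditions: σ_0 = σ_3 = 0.
Hence σ_0 = 0, σ_1 = -590/47, σ_2 = 438/47, σ_3 = 0.

-12.5532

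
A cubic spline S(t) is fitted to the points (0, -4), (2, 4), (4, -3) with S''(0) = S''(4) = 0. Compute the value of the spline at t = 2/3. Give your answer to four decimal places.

-0.2222

Let M_i = S''(x_i). Step sizes h_i = 2, 2; slopes of the chords Δ_i = (y_(i+1) - y_i)/h_i = 4, -7/2.
  2·M_0 + 8·M_1 + 2·M_2 = 6(Δ_1 - Δ_0) = -45
Natural end conditions: M_0 = M_2 = 0.
Solving: M_0 = 0, M_1 = -45/8, M_2 = 0.
On [0, 2], S(t) = -4 + 47/8·t + 0·t² - 15/32·t³.
With t = 2/3: S(2/3) = -2/9.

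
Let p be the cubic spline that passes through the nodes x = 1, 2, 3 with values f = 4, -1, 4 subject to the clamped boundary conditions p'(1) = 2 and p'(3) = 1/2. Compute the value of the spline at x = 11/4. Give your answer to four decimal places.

3.1191

With M_i denoting the second derivative at x_i, h_i = 1, 1, and Δ_i = (y_(i+1) − y_i)/h_i = -5, 5:
  1·M_0 + 4·M_1 + 1·M_2 = 6(Δ_1 - Δ_0) = 60
Clamped end conditions give two more equations: 2h_0·M_0 + h_0·M_1 = 6(Δ_0 - p'(1)) = -42 and h_1·M_1 + 2h_1·M_2 = 6(p'(3) - Δ_1) = -27.
Forward elimination and back-substitution give M_0 = -147/4, M_1 = 63/2, M_2 = -117/4.
On [2, 3], p(x) = -1 - 5/8·(x - 2) + 63/4·(x - 2)² - 81/8·(x - 2)³.
With (x - 2) = 3/4: p(11/4) = 1597/512.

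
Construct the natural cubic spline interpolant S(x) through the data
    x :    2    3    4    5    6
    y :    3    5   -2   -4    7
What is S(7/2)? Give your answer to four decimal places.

2.0223

With M_i denoting the second derivative at x_i, h_i = 1, 1, 1, 1, and Δ_i = (y_(i+1) − y_i)/h_i = 2, -7, -2, 11:
  1·M_0 + 4·M_1 + 1·M_2 = 6(Δ_1 - Δ_0) = -54
  1·M_1 + 4·M_2 + 1·M_3 = 6(Δ_2 - Δ_1) = 30
  1·M_2 + 4·M_3 + 1·M_4 = 6(Δ_3 - Δ_2) = 78
Natural end conditions: M_0 = M_4 = 0.
Hence M_0 = 0, M_1 = -213/14, M_2 = 48/7, M_3 = 249/14, M_4 = 0.
On [3, 4], S(x) = 5 - 43/14·(x - 3) - 213/28·(x - 3)² + 103/28·(x - 3)³.
With (x - 3) = 1/2: S(7/2) = 453/224.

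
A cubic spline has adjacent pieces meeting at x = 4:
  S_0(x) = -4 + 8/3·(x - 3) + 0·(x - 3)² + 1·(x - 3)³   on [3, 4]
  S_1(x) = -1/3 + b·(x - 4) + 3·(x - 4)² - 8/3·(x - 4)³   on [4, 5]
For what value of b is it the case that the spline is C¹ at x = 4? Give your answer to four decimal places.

5.6667

S_0'(x) = 8/3 + 0·(x - 3) + 3·(x - 3)², so S_0'(4) = 17/3. On the right, S_1'(4) = b, so b = 17/3.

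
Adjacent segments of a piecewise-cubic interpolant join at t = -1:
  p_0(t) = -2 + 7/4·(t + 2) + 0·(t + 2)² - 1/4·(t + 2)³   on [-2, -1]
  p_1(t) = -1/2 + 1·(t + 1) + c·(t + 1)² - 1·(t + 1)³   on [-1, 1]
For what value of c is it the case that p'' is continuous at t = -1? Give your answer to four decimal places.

-0.7500

p_0''(t) = 0 - 3/2·(t + 2), so p_0''(-1) = -3/2. On the right, p_1''(-1) = 2c, so c = -3/4.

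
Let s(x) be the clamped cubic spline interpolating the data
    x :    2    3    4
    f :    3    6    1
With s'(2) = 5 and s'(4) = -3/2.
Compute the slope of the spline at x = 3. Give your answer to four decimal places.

Write M_i for s''(x_i). With h_i = 1, 1 and divided differences Δ_i = 3, -5, the continuity of s' gives the tridiagonal system
  1·M_0 + 4·M_1 + 1·M_2 = 6(Δ_1 - Δ_0) = -48
Clamped end conditions give two more equations: 2h_0·M_0 + h_0·M_1 = 6(Δ_0 - s'(2)) = -12 and h_1·M_1 + 2h_1·M_2 = 6(s'(4) - Δ_1) = 21.
Hence M_0 = 11/4, M_1 = -35/2, M_2 = 77/4.
On [3, 4], s'(x) = b_1 + 2c_1·(x - 3) + 3d_1·(x - 3)² with b_1 = Δ_1 - h_1(2M_1 + M_2)/6 = -19/8, c_1 = M_1/2 = -35/4, d_1 = (M_2 - M_1)/(6h_1) = 49/8. So s'(3) = -19/8.

-2.3750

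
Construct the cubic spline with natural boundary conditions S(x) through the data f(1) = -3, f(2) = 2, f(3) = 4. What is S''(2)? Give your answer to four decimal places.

-4.5000

Put M_i = S'' at the i-th knot. Here h = (1, 1) and Δ = (5, 2), so the interior equations h_(i-1)·M_(i-1) + 2(h_(i-1)+h_i)·M_i + h_i·M_(i+1) = 6(Δ_i − Δ_(i-1)) read
  1·M_0 + 4·M_1 + 1·M_2 = 6(Δ_1 - Δ_0) = -18
Natural end conditions: M_0 = M_2 = 0.
Solving the tridiagonal system: M_0 = 0, M_1 = -9/2, M_2 = 0.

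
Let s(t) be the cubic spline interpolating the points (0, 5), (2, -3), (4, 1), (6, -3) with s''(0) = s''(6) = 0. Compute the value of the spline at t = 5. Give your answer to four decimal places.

0.1000

Write M_i for s''(x_i). With h_i = 2, 2, 2 and divided differences Δ_i = -4, 2, -2, the continuity of s' gives the tridiagonal system
  2·M_0 + 8·M_1 + 2·M_2 = 6(Δ_1 - Δ_0) = 36
  2·M_1 + 8·M_2 + 2·M_3 = 6(Δ_2 - Δ_1) = -24
Natural end conditions: M_0 = M_3 = 0.
Solving: M_0 = 0, M_1 = 28/5, M_2 = -22/5, M_3 = 0.
On [4, 6], s(t) = 1 + 14/15·(t - 4) - 11/5·(t - 4)² + 11/30·(t - 4)³.
With (t - 4) = 1: s(5) = 1/10.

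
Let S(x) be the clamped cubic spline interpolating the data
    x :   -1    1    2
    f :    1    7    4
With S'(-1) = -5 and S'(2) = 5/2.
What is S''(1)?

-17

Let m_i = S''(x_i). Step sizes h_i = 2, 1; slopes of the chords Δ_i = (y_(i+1) - y_i)/h_i = 3, -3.
  2·m_0 + 6·m_1 + 1·m_2 = 6(Δ_1 - Δ_0) = -36
Clamped end conditions give two more equations: 2h_0·m_0 + h_0·m_1 = 6(Δ_0 - S'(-1)) = 48 and h_1·m_1 + 2h_1·m_2 = 6(S'(2) - Δ_1) = 33.
Solving: m_0 = 41/2, m_1 = -17, m_2 = 25.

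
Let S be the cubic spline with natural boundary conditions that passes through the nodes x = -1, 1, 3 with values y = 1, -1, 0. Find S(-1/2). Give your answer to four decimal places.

0.3242

With m_i denoting the second derivative at x_i, h_i = 2, 2, and Δ_i = (y_(i+1) − y_i)/h_i = -1, 1/2:
  2·m_0 + 8·m_1 + 2·m_2 = 6(Δ_1 - Δ_0) = 9
Natural end conditions: m_0 = m_2 = 0.
Solving the tridiagonal system: m_0 = 0, m_1 = 9/8, m_2 = 0.
On [-1, 1], S(x) = 1 - 11/8·(x + 1) + 0·(x + 1)² + 3/32·(x + 1)³.
With (x + 1) = 1/2: S(-1/2) = 83/256.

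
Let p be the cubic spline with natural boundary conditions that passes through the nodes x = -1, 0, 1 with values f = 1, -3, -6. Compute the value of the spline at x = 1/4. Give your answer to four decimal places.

-3.8320

Write M_i for p''(x_i). With h_i = 1, 1 and divided differences Δ_i = -4, -3, the continuity of p' gives the tridiagonal system
  1·M_0 + 4·M_1 + 1·M_2 = 6(Δ_1 - Δ_0) = 6
Natural end conditions: M_0 = M_2 = 0.
Hence M_0 = 0, M_1 = 3/2, M_2 = 0.
On [0, 1], p(x) = -3 - 7/2·x + 3/4·x² - 1/4·x³.
With x = 1/4: p(1/4) = -981/256.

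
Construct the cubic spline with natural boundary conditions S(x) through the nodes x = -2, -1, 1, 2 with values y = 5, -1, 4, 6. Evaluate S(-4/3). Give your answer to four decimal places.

Put σ_i = S'' at the i-th knot. Here h = (1, 2, 1) and Δ = (-6, 5/2, 2), so the interior equations h_(i-1)·σ_(i-1) + 2(h_(i-1)+h_i)·σ_i + h_i·σ_(i+1) = 6(Δ_i − Δ_(i-1)) read
  1·σ_0 + 6·σ_1 + 2·σ_2 = 6(Δ_1 - Δ_0) = 51
  2·σ_1 + 6·σ_2 + 1·σ_3 = 6(Δ_2 - Δ_1) = -3
Natural end conditions: σ_0 = σ_3 = 0.
Hence σ_0 = 0, σ_1 = 39/4, σ_2 = -15/4, σ_3 = 0.
On [-2, -1], S(x) = 5 - 61/8·(x + 2) + 0·(x + 2)² + 13/8·(x + 2)³.
With (x + 2) = 2/3: S(-4/3) = 43/108.

0.3981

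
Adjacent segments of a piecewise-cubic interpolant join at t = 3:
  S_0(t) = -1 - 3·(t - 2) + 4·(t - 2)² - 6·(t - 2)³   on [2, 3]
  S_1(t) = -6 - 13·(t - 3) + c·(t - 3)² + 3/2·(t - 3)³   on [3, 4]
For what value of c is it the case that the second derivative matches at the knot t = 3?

S_0''(t) = 8 - 36·(t - 2), so S_0''(3) = -28. On the right, S_1''(3) = 2c, so c = -14.

-14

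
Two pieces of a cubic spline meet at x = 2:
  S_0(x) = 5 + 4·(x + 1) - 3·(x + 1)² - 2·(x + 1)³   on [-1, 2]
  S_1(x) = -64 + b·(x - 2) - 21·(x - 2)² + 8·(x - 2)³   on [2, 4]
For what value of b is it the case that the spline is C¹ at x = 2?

-68

S_0'(x) = 4 - 6·(x + 1) - 6·(x + 1)², so S_0'(2) = -68. On the right, S_1'(2) = b, so b = -68.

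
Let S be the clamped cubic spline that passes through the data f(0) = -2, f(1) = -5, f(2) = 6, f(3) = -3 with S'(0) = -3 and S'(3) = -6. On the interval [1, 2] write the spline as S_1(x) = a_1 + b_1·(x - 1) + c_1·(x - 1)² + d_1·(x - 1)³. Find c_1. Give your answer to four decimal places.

Put M_i = S'' at the i-th knot. Here h = (1, 1, 1) and Δ = (-3, 11, -9), so the interior equations h_(i-1)·M_(i-1) + 2(h_(i-1)+h_i)·M_i + h_i·M_(i+1) = 6(Δ_i − Δ_(i-1)) read
  1·M_0 + 4·M_1 + 1·M_2 = 6(Δ_1 - Δ_0) = 84
  1·M_1 + 4·M_2 + 1·M_3 = 6(Δ_2 - Δ_1) = -120
Clamped end conditions give two more equations: 2h_0·M_0 + h_0·M_1 = 6(Δ_0 - S'(0)) = 0 and h_2·M_2 + 2h_2·M_3 = 6(S'(3) - Δ_2) = 18.
Solving: M_0 = -94/5, M_1 = 188/5, M_2 = -238/5, M_3 = 164/5.
On [1, 2], with S_1(x) = a_1 + b_1·(x - 1) + c_1·(x - 1)² + d_1·(x - 1)³: c_1 = M_1/2 = 94/5, d_1 = (M_2 - M_1)/(6h_1) = -71/5, b_1 = Δ_1 - h_1(2M_1 + M_2)/6 = 32/5.

18.8000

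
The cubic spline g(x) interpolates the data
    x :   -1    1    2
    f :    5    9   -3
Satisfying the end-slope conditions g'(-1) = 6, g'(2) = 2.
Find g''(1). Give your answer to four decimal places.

Write M_i for g''(x_i). With h_i = 2, 1 and divided differences Δ_i = 2, -12, the continuity of g' gives the tridiagonal system
  2·M_0 + 6·M_1 + 1·M_2 = 6(Δ_1 - Δ_0) = -84
Clamped end conditions give two more equations: 2h_0·M_0 + h_0·M_1 = 6(Δ_0 - g'(-1)) = -24 and h_1·M_1 + 2h_1·M_2 = 6(g'(2) - Δ_1) = 84.
Solving the tridiagonal system: M_0 = 20/3, M_1 = -76/3, M_2 = 164/3.

-25.3333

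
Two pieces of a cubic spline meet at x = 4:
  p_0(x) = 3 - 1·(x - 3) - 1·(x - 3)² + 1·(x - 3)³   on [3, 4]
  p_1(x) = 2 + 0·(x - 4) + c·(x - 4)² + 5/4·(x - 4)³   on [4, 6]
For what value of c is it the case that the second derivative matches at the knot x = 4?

p_0''(x) = -2 + 6·(x - 3), so p_0''(4) = 4. On the right, p_1''(4) = 2c, so c = 2.

2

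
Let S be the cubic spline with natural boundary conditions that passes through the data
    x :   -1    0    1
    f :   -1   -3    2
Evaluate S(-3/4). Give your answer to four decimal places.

-1.9102

Let σ_i = S''(x_i). Step sizes h_i = 1, 1; slopes of the chords Δ_i = (y_(i+1) - y_i)/h_i = -2, 5.
  1·σ_0 + 4·σ_1 + 1·σ_2 = 6(Δ_1 - Δ_0) = 42
Natural end conditions: σ_0 = σ_2 = 0.
Forward elimination and back-substitution give σ_0 = 0, σ_1 = 21/2, σ_2 = 0.
On [-1, 0], S(x) = -1 - 15/4·(x + 1) + 0·(x + 1)² + 7/4·(x + 1)³.
With (x + 1) = 1/4: S(-3/4) = -489/256.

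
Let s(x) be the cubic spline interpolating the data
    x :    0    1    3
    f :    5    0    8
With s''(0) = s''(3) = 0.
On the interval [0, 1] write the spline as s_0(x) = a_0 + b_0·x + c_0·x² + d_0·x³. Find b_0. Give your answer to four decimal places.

-6.5000

Let M_i = s''(x_i). Step sizes h_i = 1, 2; slopes of the chords Δ_i = (y_(i+1) - y_i)/h_i = -5, 4.
  1·M_0 + 6·M_1 + 2·M_2 = 6(Δ_1 - Δ_0) = 54
Natural end conditions: M_0 = M_2 = 0.
Solving: M_0 = 0, M_1 = 9, M_2 = 0.
On [0, 1], with s_0(x) = a_0 + b_0·x + c_0·x² + d_0·x³: c_0 = M_0/2 = 0, d_0 = (M_1 - M_0)/(6h_0) = 3/2, b_0 = Δ_0 - h_0(2M_0 + M_1)/6 = -13/2.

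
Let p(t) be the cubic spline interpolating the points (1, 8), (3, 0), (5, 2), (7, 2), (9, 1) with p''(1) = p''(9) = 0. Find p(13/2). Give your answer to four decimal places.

2.2670

Let σ_i = p''(x_i). Step sizes h_i = 2, 2, 2, 2; slopes of the chords Δ_i = (y_(i+1) - y_i)/h_i = -4, 1, 0, -1/2.
  2·σ_0 + 8·σ_1 + 2·σ_2 = 6(Δ_1 - Δ_0) = 30
  2·σ_1 + 8·σ_2 + 2·σ_3 = 6(Δ_2 - Δ_1) = -6
  2·σ_2 + 8·σ_3 + 2·σ_4 = 6(Δ_3 - Δ_2) = -3
Natural end conditions: σ_0 = σ_4 = 0.
Solving: σ_0 = 0, σ_1 = 471/112, σ_2 = -51/28, σ_3 = 9/112, σ_4 = 0.
On [5, 7], p(t) = 2 + 19/16·(t - 5) - 51/56·(t - 5)² + 71/448·(t - 5)³.
With (t - 5) = 3/2: p(13/2) = 8125/3584.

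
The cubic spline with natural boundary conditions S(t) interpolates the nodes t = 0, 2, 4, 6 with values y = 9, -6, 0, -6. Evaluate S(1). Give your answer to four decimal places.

Let M_i = S''(x_i). Step sizes h_i = 2, 2, 2; slopes of the chords Δ_i = (y_(i+1) - y_i)/h_i = -15/2, 3, -3.
  2·M_0 + 8·M_1 + 2·M_2 = 6(Δ_1 - Δ_0) = 63
  2·M_1 + 8·M_2 + 2·M_3 = 6(Δ_2 - Δ_1) = -36
Natural end conditions: M_0 = M_3 = 0.
Solving: M_0 = 0, M_1 = 48/5, M_2 = -69/10, M_3 = 0.
On [0, 2], S(t) = 9 - 107/10·t + 0·t² + 4/5·t³.
With t = 1: S(1) = -9/10.

-0.9000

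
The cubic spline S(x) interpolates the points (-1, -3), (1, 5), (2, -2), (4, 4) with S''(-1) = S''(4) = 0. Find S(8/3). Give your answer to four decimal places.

-3.0053

Put M_i = S'' at the i-th knot. Here h = (2, 1, 2) and Δ = (4, -7, 3), so the interior equations h_(i-1)·M_(i-1) + 2(h_(i-1)+h_i)·M_i + h_i·M_(i+1) = 6(Δ_i − Δ_(i-1)) read
  2·M_0 + 6·M_1 + 1·M_2 = 6(Δ_1 - Δ_0) = -66
  1·M_1 + 6·M_2 + 2·M_3 = 6(Δ_2 - Δ_1) = 60
Natural end conditions: M_0 = M_3 = 0.
Hence M_0 = 0, M_1 = -456/35, M_2 = 426/35, M_3 = 0.
On [2, 4], S(x) = -2 - 179/35·(x - 2) + 213/35·(x - 2)² - 71/70·(x - 2)³.
With (x - 2) = 2/3: S(8/3) = -568/189.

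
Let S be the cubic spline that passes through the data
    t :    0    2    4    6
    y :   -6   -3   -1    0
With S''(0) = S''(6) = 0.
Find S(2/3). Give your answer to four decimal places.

-4.9407

Let σ_i = S''(x_i). Step sizes h_i = 2, 2, 2; slopes of the chords Δ_i = (y_(i+1) - y_i)/h_i = 3/2, 1, 1/2.
  2·σ_0 + 8·σ_1 + 2·σ_2 = 6(Δ_1 - Δ_0) = -3
  2·σ_1 + 8·σ_2 + 2·σ_3 = 6(Δ_2 - Δ_1) = -3
Natural end conditions: σ_0 = σ_3 = 0.
Hence σ_0 = 0, σ_1 = -3/10, σ_2 = -3/10, σ_3 = 0.
On [0, 2], S(t) = -6 + 8/5·t + 0·t² - 1/40·t³.
With t = 2/3: S(2/3) = -667/135.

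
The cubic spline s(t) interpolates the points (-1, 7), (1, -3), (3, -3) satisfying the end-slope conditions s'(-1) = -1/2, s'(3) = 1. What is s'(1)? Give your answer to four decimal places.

With M_i denoting the second derivative at x_i, h_i = 2, 2, and Δ_i = (y_(i+1) − y_i)/h_i = -5, 0:
  2·M_0 + 8·M_1 + 2·M_2 = 6(Δ_1 - Δ_0) = 30
Clamped end conditions give two more equations: 2h_0·M_0 + h_0·M_1 = 6(Δ_0 - s'(-1)) = -27 and h_1·M_1 + 2h_1·M_2 = 6(s'(3) - Δ_1) = 6.
Solving the tridiagonal system: M_0 = -81/8, M_1 = 27/4, M_2 = -15/8.
On [1, 3], s'(t) = b_1 + 2c_1·(t - 1) + 3d_1·(t - 1)² with b_1 = Δ_1 - h_1(2M_1 + M_2)/6 = -31/8, c_1 = M_1/2 = 27/8, d_1 = (M_2 - M_1)/(6h_1) = -23/32. So s'(1) = -31/8.

-3.8750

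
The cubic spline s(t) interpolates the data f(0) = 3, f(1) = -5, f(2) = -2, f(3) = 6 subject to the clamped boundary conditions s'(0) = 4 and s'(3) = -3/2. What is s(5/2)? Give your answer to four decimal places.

Write M_i for s''(x_i). With h_i = 1, 1, 1 and divided differences Δ_i = -8, 3, 8, the continuity of s' gives the tridiagonal system
  1·M_0 + 4·M_1 + 1·M_2 = 6(Δ_1 - Δ_0) = 66
  1·M_1 + 4·M_2 + 1·M_3 = 6(Δ_2 - Δ_1) = 30
Clamped end conditions give two more equations: 2h_0·M_0 + h_0·M_1 = 6(Δ_0 - s'(0)) = -72 and h_2·M_2 + 2h_2·M_3 = 6(s'(3) - Δ_2) = -57.
Solving the tridiagonal system: M_0 = -739/15, M_1 = 398/15, M_2 = 137/15, M_3 = -496/15.
On [2, 3], s(t) = -2 + 157/15·(t - 2) + 137/30·(t - 2)² - 211/30·(t - 2)³.
With (t - 2) = 1/2: s(5/2) = 839/240.

3.4958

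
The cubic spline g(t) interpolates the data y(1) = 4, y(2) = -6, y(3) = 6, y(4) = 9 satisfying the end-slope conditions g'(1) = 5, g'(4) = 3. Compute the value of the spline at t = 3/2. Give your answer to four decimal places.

-0.0583

Write M_i for g''(x_i). With h_i = 1, 1, 1 and divided differences Δ_i = -10, 12, 3, the continuity of g' gives the tridiagonal system
  1·M_0 + 4·M_1 + 1·M_2 = 6(Δ_1 - Δ_0) = 132
  1·M_1 + 4·M_2 + 1·M_3 = 6(Δ_2 - Δ_1) = -54
Clamped end conditions give two more equations: 2h_0·M_0 + h_0·M_1 = 6(Δ_0 - g'(1)) = -90 and h_2·M_2 + 2h_2·M_3 = 6(g'(4) - Δ_2) = 0.
Forward elimination and back-substitution give M_0 = -1124/15, M_1 = 898/15, M_2 = -488/15, M_3 = 244/15.
On [1, 2], g(t) = 4 + 5·(t - 1) - 562/15·(t - 1)² + 337/15·(t - 1)³.
With (t - 1) = 1/2: g(3/2) = -7/120.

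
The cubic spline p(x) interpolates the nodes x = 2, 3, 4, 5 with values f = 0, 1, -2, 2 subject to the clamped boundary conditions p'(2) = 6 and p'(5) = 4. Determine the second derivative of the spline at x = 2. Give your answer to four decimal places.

-11.7333

Let σ_i = p''(x_i). Step sizes h_i = 1, 1, 1; slopes of the chords Δ_i = (y_(i+1) - y_i)/h_i = 1, -3, 4.
  1·σ_0 + 4·σ_1 + 1·σ_2 = 6(Δ_1 - Δ_0) = -24
  1·σ_1 + 4·σ_2 + 1·σ_3 = 6(Δ_2 - Δ_1) = 42
Clamped end conditions give two more equations: 2h_0·σ_0 + h_0·σ_1 = 6(Δ_0 - p'(2)) = -30 and h_2·σ_2 + 2h_2·σ_3 = 6(p'(5) - Δ_2) = 0.
Solving the tridiagonal system: σ_0 = -176/15, σ_1 = -98/15, σ_2 = 208/15, σ_3 = -104/15.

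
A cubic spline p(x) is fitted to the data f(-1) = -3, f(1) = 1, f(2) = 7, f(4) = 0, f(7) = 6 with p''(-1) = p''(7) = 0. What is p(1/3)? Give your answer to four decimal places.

-1.8330

Let M_i = p''(x_i). Step sizes h_i = 2, 1, 2, 3; slopes of the chords Δ_i = (y_(i+1) - y_i)/h_i = 2, 6, -7/2, 2.
  2·M_0 + 6·M_1 + 1·M_2 = 6(Δ_1 - Δ_0) = 24
  1·M_1 + 6·M_2 + 2·M_3 = 6(Δ_2 - Δ_1) = -57
  2·M_2 + 10·M_3 + 3·M_4 = 6(Δ_3 - Δ_2) = 33
Natural end conditions: M_0 = M_4 = 0.
Solving the tridiagonal system: M_0 = 0, M_1 = 990/163, M_2 = -2028/163, M_3 = 1887/326, M_4 = 0.
On [-1, 1], p(x) = -3 - 4/163·(x + 1) + 0·(x + 1)² + 165/326·(x + 1)³.
With (x + 1) = 4/3: p(1/3) = -2689/1467.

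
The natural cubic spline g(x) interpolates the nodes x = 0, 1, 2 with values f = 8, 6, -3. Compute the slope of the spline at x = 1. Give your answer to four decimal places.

Write m_i for g''(x_i). With h_i = 1, 1 and divided differences Δ_i = -2, -9, the continuity of g' gives the tridiagonal system
  1·m_0 + 4·m_1 + 1·m_2 = 6(Δ_1 - Δ_0) = -42
Natural end conditions: m_0 = m_2 = 0.
Hence m_0 = 0, m_1 = -21/2, m_2 = 0.
On [1, 2], g'(x) = b_1 + 2c_1·(x - 1) + 3d_1·(x - 1)² with b_1 = Δ_1 - h_1(2m_1 + m_2)/6 = -11/2, c_1 = m_1/2 = -21/4, d_1 = (m_2 - m_1)/(6h_1) = 7/4. So g'(1) = -11/2.

-5.5000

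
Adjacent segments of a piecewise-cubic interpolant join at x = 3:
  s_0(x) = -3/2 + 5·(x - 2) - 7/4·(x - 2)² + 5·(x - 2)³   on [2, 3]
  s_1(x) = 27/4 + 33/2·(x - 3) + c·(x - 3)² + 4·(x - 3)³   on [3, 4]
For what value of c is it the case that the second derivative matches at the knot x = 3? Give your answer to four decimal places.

s_0''(x) = -7/2 + 30·(x - 2), so s_0''(3) = 53/2. On the right, s_1''(3) = 2c, so c = 53/4.

13.2500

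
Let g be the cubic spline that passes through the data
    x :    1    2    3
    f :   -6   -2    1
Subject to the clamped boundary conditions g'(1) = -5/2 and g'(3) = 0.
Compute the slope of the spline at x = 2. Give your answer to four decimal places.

5.8750

Let M_i = g''(x_i). Step sizes h_i = 1, 1; slopes of the chords Δ_i = (y_(i+1) - y_i)/h_i = 4, 3.
  1·M_0 + 4·M_1 + 1·M_2 = 6(Δ_1 - Δ_0) = -6
Clamped end conditions give two more equations: 2h_0·M_0 + h_0·M_1 = 6(Δ_0 - g'(1)) = 39 and h_1·M_1 + 2h_1·M_2 = 6(g'(3) - Δ_1) = -18.
Solving the tridiagonal system: M_0 = 89/4, M_1 = -11/2, M_2 = -25/4.
On [2, 3], g'(x) = b_1 + 2c_1·(x - 2) + 3d_1·(x - 2)² with b_1 = Δ_1 - h_1(2M_1 + M_2)/6 = 47/8, c_1 = M_1/2 = -11/4, d_1 = (M_2 - M_1)/(6h_1) = -1/8. So g'(2) = 47/8.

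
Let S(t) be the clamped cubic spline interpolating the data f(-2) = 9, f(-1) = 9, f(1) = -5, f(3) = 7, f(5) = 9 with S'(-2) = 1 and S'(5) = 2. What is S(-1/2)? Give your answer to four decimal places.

5.8881

Write σ_i for S''(x_i). With h_i = 1, 2, 2, 2 and divided differences Δ_i = 0, -7, 6, 1, the continuity of S' gives the tridiagonal system
  1·σ_0 + 6·σ_1 + 2·σ_2 = 6(Δ_1 - Δ_0) = -42
  2·σ_1 + 8·σ_2 + 2·σ_3 = 6(Δ_2 - Δ_1) = 78
  2·σ_2 + 8·σ_3 + 2·σ_4 = 6(Δ_3 - Δ_2) = -30
Clamped end conditions give two more equations: 2h_0·σ_0 + h_0·σ_1 = 6(Δ_0 - S'(-2)) = -6 and h_3·σ_3 + 2h_3·σ_4 = 6(S'(5) - Δ_3) = 6.
Hence σ_0 = 142/43, σ_1 = -542/43, σ_2 = 652/43, σ_3 = -389/43, σ_4 = 259/43.
On [-1, 1], S(t) = 9 - 157/43·(t + 1) - 271/43·(t + 1)² + 199/86·(t + 1)³.
With (t + 1) = 1/2: S(-1/2) = 4051/688.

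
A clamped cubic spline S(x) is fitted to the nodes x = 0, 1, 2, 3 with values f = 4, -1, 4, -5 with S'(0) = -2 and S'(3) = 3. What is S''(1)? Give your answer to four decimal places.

32.1333

With σ_i denoting the second derivative at x_i, h_i = 1, 1, 1, and Δ_i = (y_(i+1) − y_i)/h_i = -5, 5, -9:
  1·σ_0 + 4·σ_1 + 1·σ_2 = 6(Δ_1 - Δ_0) = 60
  1·σ_1 + 4·σ_2 + 1·σ_3 = 6(Δ_2 - Δ_1) = -84
Clamped end conditions give two more equations: 2h_0·σ_0 + h_0·σ_1 = 6(Δ_0 - S'(0)) = -18 and h_2·σ_2 + 2h_2·σ_3 = 6(S'(3) - Δ_2) = 72.
Forward elimination and back-substitution give σ_0 = -376/15, σ_1 = 482/15, σ_2 = -652/15, σ_3 = 866/15.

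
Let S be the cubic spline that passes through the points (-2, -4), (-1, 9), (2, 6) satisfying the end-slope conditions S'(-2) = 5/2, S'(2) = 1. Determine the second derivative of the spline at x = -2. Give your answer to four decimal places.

41.6250

With m_i denoting the second derivative at x_i, h_i = 1, 3, and Δ_i = (y_(i+1) − y_i)/h_i = 13, -1:
  1·m_0 + 8·m_1 + 3·m_2 = 6(Δ_1 - Δ_0) = -84
Clamped end conditions give two more equations: 2h_0·m_0 + h_0·m_1 = 6(Δ_0 - S'(-2)) = 63 and h_1·m_1 + 2h_1·m_2 = 6(S'(2) - Δ_1) = 12.
Solving the tridiagonal system: m_0 = 333/8, m_1 = -81/4, m_2 = 97/8.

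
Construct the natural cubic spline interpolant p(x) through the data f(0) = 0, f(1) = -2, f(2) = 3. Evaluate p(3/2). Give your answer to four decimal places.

Put σ_i = p'' at the i-th knot. Here h = (1, 1) and Δ = (-2, 5), so the interior equations h_(i-1)·σ_(i-1) + 2(h_(i-1)+h_i)·σ_i + h_i·σ_(i+1) = 6(Δ_i − Δ_(i-1)) read
  1·σ_0 + 4·σ_1 + 1·σ_2 = 6(Δ_1 - Δ_0) = 42
Natural end conditions: σ_0 = σ_2 = 0.
Forward elimination and back-substitution give σ_0 = 0, σ_1 = 21/2, σ_2 = 0.
On [1, 2], p(x) = -2 + 3/2·(x - 1) + 21/4·(x - 1)² - 7/4·(x - 1)³.
With (x - 1) = 1/2: p(3/2) = -5/32.

-0.1563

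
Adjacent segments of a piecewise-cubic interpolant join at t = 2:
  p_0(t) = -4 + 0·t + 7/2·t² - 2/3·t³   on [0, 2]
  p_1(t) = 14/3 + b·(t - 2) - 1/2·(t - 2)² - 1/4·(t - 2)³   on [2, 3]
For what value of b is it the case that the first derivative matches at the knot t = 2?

6

p_0'(t) = 0 + 7·t - 2·t², so p_0'(2) = 6. On the right, p_1'(2) = b, so b = 6.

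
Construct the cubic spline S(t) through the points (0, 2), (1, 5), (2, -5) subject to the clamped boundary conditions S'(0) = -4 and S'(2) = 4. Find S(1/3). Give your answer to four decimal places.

Put σ_i = S'' at the i-th knot. Here h = (1, 1) and Δ = (3, -10), so the interior equations h_(i-1)·σ_(i-1) + 2(h_(i-1)+h_i)·σ_i + h_i·σ_(i+1) = 6(Δ_i − Δ_(i-1)) read
  1·σ_0 + 4·σ_1 + 1·σ_2 = 6(Δ_1 - Δ_0) = -78
Clamped end conditions give two more equations: 2h_0·σ_0 + h_0·σ_1 = 6(Δ_0 - S'(0)) = 42 and h_1·σ_1 + 2h_1·σ_2 = 6(S'(2) - Δ_1) = 84.
Solving: σ_0 = 89/2, σ_1 = -47, σ_2 = 131/2.
On [0, 1], S(t) = 2 - 4·t + 89/4·t² - 61/4·t³.
With t = 1/3: S(1/3) = 139/54.

2.5741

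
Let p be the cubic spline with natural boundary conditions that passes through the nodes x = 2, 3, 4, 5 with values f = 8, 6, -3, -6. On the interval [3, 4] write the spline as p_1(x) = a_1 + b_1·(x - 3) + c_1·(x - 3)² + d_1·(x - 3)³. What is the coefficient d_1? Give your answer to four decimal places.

4.3333

With σ_i denoting the second derivative at x_i, h_i = 1, 1, 1, and Δ_i = (y_(i+1) − y_i)/h_i = -2, -9, -3:
  1·σ_0 + 4·σ_1 + 1·σ_2 = 6(Δ_1 - Δ_0) = -42
  1·σ_1 + 4·σ_2 + 1·σ_3 = 6(Δ_2 - Δ_1) = 36
Natural end conditions: σ_0 = σ_3 = 0.
Forward elimination and back-substitution give σ_0 = 0, σ_1 = -68/5, σ_2 = 62/5, σ_3 = 0.
On [3, 4], with p_1(x) = a_1 + b_1·(x - 3) + c_1·(x - 3)² + d_1·(x - 3)³: c_1 = σ_1/2 = -34/5, d_1 = (σ_2 - σ_1)/(6h_1) = 13/3, b_1 = Δ_1 - h_1(2σ_1 + σ_2)/6 = -98/15.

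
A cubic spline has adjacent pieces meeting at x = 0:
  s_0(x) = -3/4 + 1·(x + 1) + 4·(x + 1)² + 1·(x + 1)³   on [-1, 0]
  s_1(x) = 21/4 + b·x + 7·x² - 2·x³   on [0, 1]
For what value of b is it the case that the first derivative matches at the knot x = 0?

s_0'(x) = 1 + 8·(x + 1) + 3·(x + 1)², so s_0'(0) = 12. On the right, s_1'(0) = b, so b = 12.

12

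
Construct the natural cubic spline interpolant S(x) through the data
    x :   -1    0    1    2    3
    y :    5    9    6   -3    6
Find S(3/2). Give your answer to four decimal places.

0.5156

With M_i denoting the second derivative at x_i, h_i = 1, 1, 1, 1, and Δ_i = (y_(i+1) − y_i)/h_i = 4, -3, -9, 9:
  1·M_0 + 4·M_1 + 1·M_2 = 6(Δ_1 - Δ_0) = -42
  1·M_1 + 4·M_2 + 1·M_3 = 6(Δ_2 - Δ_1) = -36
  1·M_2 + 4·M_3 + 1·M_4 = 6(Δ_3 - Δ_2) = 108
Natural end conditions: M_0 = M_4 = 0.
Solving the tridiagonal system: M_0 = 0, M_1 = -27/4, M_2 = -15, M_3 = 123/4, M_4 = 0.
On [1, 2], S(x) = 6 - 73/8·(x - 1) - 15/2·(x - 1)² + 61/8·(x - 1)³.
With (x - 1) = 1/2: S(3/2) = 33/64.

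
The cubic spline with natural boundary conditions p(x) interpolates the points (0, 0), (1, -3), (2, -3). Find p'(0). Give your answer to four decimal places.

Put σ_i = p'' at the i-th knot. Here h = (1, 1) and Δ = (-3, 0), so the interior equations h_(i-1)·σ_(i-1) + 2(h_(i-1)+h_i)·σ_i + h_i·σ_(i+1) = 6(Δ_i − Δ_(i-1)) read
  1·σ_0 + 4·σ_1 + 1·σ_2 = 6(Δ_1 - Δ_0) = 18
Natural end conditions: σ_0 = σ_2 = 0.
Forward elimination and back-substitution give σ_0 = 0, σ_1 = 9/2, σ_2 = 0.
On [0, 1], p'(x) = b_0 + 2c_0·x + 3d_0·x² with b_0 = Δ_0 - h_0(2σ_0 + σ_1)/6 = -15/4, c_0 = σ_0/2 = 0, d_0 = (σ_1 - σ_0)/(6h_0) = 3/4. So p'(0) = -15/4.

-3.7500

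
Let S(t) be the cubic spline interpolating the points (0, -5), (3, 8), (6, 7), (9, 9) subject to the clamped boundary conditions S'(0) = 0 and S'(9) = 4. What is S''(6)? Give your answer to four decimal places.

Put σ_i = S'' at the i-th knot. Here h = (3, 3, 3) and Δ = (13/3, -1/3, 2/3), so the interior equations h_(i-1)·σ_(i-1) + 2(h_(i-1)+h_i)·σ_i + h_i·σ_(i+1) = 6(Δ_i − Δ_(i-1)) read
  3·σ_0 + 12·σ_1 + 3·σ_2 = 6(Δ_1 - Δ_0) = -28
  3·σ_1 + 12·σ_2 + 3·σ_3 = 6(Δ_2 - Δ_1) = 6
Clamped end conditions give two more equations: 2h_0·σ_0 + h_0·σ_1 = 6(Δ_0 - S'(0)) = 26 and h_2·σ_2 + 2h_2·σ_3 = 6(S'(9) - Δ_2) = 20.
Solving the tridiagonal system: σ_0 = 32/5, σ_1 = -62/15, σ_2 = 4/5, σ_3 = 44/15.

0.8000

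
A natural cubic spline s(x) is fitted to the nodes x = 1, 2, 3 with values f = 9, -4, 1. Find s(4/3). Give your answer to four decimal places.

3.3333

With M_i denoting the second derivative at x_i, h_i = 1, 1, and Δ_i = (y_(i+1) − y_i)/h_i = -13, 5:
  1·M_0 + 4·M_1 + 1·M_2 = 6(Δ_1 - Δ_0) = 108
Natural end conditions: M_0 = M_2 = 0.
Solving: M_0 = 0, M_1 = 27, M_2 = 0.
On [1, 2], s(x) = 9 - 35/2·(x - 1) + 0·(x - 1)² + 9/2·(x - 1)³.
With (x - 1) = 1/3: s(4/3) = 10/3.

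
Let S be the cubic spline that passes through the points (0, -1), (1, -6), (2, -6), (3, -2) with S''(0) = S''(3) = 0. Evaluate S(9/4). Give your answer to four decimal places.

-5.2406

Write σ_i for S''(x_i). With h_i = 1, 1, 1 and divided differences Δ_i = -5, 0, 4, the continuity of S' gives the tridiagonal system
  1·σ_0 + 4·σ_1 + 1·σ_2 = 6(Δ_1 - Δ_0) = 30
  1·σ_1 + 4·σ_2 + 1·σ_3 = 6(Δ_2 - Δ_1) = 24
Natural end conditions: σ_0 = σ_3 = 0.
Forward elimination and back-substitution give σ_0 = 0, σ_1 = 32/5, σ_2 = 22/5, σ_3 = 0.
On [2, 3], S(x) = -6 + 38/15·(x - 2) + 11/5·(x - 2)² - 11/15·(x - 2)³.
With (x - 2) = 1/4: S(9/4) = -1677/320.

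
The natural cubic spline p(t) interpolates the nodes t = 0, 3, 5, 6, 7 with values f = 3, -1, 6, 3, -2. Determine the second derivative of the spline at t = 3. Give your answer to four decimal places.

4.4626

With m_i denoting the second derivative at x_i, h_i = 3, 2, 1, 1, and Δ_i = (y_(i+1) − y_i)/h_i = -4/3, 7/2, -3, -5:
  3·m_0 + 10·m_1 + 2·m_2 = 6(Δ_1 - Δ_0) = 29
  2·m_1 + 6·m_2 + 1·m_3 = 6(Δ_2 - Δ_1) = -39
  1·m_2 + 4·m_3 + 1·m_4 = 6(Δ_3 - Δ_2) = -12
Natural end conditions: m_0 = m_4 = 0.
Forward elimination and back-substitution give m_0 = 0, m_1 = 955/214, m_2 = -836/107, m_3 = -112/107, m_4 = 0.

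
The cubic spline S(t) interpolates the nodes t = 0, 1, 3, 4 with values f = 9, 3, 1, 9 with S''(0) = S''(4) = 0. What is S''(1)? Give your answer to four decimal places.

Write M_i for S''(x_i). With h_i = 1, 2, 1 and divided differences Δ_i = -6, -1, 8, the continuity of S' gives the tridiagonal system
  1·M_0 + 6·M_1 + 2·M_2 = 6(Δ_1 - Δ_0) = 30
  2·M_1 + 6·M_2 + 1·M_3 = 6(Δ_2 - Δ_1) = 54
Natural end conditions: M_0 = M_3 = 0.
Hence M_0 = 0, M_1 = 9/4, M_2 = 33/4, M_3 = 0.

2.2500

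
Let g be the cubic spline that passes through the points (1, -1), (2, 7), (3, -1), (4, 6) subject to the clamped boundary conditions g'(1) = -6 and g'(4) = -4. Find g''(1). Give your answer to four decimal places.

Write M_i for g''(x_i). With h_i = 1, 1, 1 and divided differences Δ_i = 8, -8, 7, the continuity of g' gives the tridiagonal system
  1·M_0 + 4·M_1 + 1·M_2 = 6(Δ_1 - Δ_0) = -96
  1·M_1 + 4·M_2 + 1·M_3 = 6(Δ_2 - Δ_1) = 90
Clamped end conditions give two more equations: 2h_0·M_0 + h_0·M_1 = 6(Δ_0 - g'(1)) = 84 and h_2·M_2 + 2h_2·M_3 = 6(g'(4) - Δ_2) = -66.
Solving: M_0 = 1034/15, M_1 = -808/15, M_2 = 758/15, M_3 = -874/15.

68.9333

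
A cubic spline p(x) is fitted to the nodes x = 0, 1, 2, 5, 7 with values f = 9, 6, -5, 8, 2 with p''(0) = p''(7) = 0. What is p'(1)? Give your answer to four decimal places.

-8.4258

Write m_i for p''(x_i). With h_i = 1, 1, 3, 2 and divided differences Δ_i = -3, -11, 13/3, -3, the continuity of p' gives the tridiagonal system
  1·m_0 + 4·m_1 + 1·m_2 = 6(Δ_1 - Δ_0) = -48
  1·m_1 + 8·m_2 + 3·m_3 = 6(Δ_2 - Δ_1) = 92
  3·m_2 + 10·m_3 + 2·m_4 = 6(Δ_3 - Δ_2) = -44
Natural end conditions: m_0 = m_4 = 0.
Solving the tridiagonal system: m_0 = 0, m_1 = -2230/137, m_2 = 2344/137, m_3 = -1306/137, m_4 = 0.
On [1, 2], p'(x) = b_1 + 2c_1·(x - 1) + 3d_1·(x - 1)² with b_1 = Δ_1 - h_1(2m_1 + m_2)/6 = -3463/411, c_1 = m_1/2 = -1115/137, d_1 = (m_2 - m_1)/(6h_1) = 2287/411. So p'(1) = -3463/411.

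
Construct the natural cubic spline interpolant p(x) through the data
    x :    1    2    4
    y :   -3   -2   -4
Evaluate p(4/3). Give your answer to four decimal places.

-2.5679

Write σ_i for p''(x_i). With h_i = 1, 2 and divided differences Δ_i = 1, -1, the continuity of p' gives the tridiagonal system
  1·σ_0 + 6·σ_1 + 2·σ_2 = 6(Δ_1 - Δ_0) = -12
Natural end conditions: σ_0 = σ_2 = 0.
Solving the tridiagonal system: σ_0 = 0, σ_1 = -2, σ_2 = 0.
On [1, 2], p(x) = -3 + 4/3·(x - 1) + 0·(x - 1)² - 1/3·(x - 1)³.
With (x - 1) = 1/3: p(4/3) = -208/81.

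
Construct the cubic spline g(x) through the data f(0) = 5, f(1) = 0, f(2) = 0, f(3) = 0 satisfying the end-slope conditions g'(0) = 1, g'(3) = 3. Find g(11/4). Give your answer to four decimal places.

Put σ_i = g'' at the i-th knot. Here h = (1, 1, 1) and Δ = (-5, 0, 0), so the interior equations h_(i-1)·σ_(i-1) + 2(h_(i-1)+h_i)·σ_i + h_i·σ_(i+1) = 6(Δ_i − Δ_(i-1)) read
  1·σ_0 + 4·σ_1 + 1·σ_2 = 6(Δ_1 - Δ_0) = 30
  1·σ_1 + 4·σ_2 + 1·σ_3 = 6(Δ_2 - Δ_1) = 0
Clamped end conditions give two more equations: 2h_0·σ_0 + h_0·σ_1 = 6(Δ_0 - g'(0)) = -36 and h_2·σ_2 + 2h_2·σ_3 = 6(g'(3) - Δ_2) = 18.
Forward elimination and back-substitution give σ_0 = -388/15, σ_1 = 236/15, σ_2 = -106/15, σ_3 = 188/15.
On [2, 3], g(x) = 0 + 4/15·(x - 2) - 53/15·(x - 2)² + 49/15·(x - 2)³.
With (x - 2) = 3/4: g(11/4) = -131/320.

-0.4094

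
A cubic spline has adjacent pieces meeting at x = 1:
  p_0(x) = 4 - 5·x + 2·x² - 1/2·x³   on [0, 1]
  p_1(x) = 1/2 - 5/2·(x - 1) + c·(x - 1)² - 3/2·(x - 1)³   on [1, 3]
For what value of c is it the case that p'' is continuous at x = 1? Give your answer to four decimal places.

p_0''(x) = 4 - 3·x, so p_0''(1) = 1. On the right, p_1''(1) = 2c, so c = 1/2.

0.5000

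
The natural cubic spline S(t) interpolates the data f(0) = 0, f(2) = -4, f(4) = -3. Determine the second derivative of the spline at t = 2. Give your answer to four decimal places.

1.8750

Write σ_i for S''(x_i). With h_i = 2, 2 and divided differences Δ_i = -2, 1/2, the continuity of S' gives the tridiagonal system
  2·σ_0 + 8·σ_1 + 2·σ_2 = 6(Δ_1 - Δ_0) = 15
Natural end conditions: σ_0 = σ_2 = 0.
Solving: σ_0 = 0, σ_1 = 15/8, σ_2 = 0.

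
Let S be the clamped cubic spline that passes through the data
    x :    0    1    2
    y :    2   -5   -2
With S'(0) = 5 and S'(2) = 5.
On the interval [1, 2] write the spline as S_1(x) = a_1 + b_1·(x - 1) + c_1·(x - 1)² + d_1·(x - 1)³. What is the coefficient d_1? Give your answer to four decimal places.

Write M_i for S''(x_i). With h_i = 1, 1 and divided differences Δ_i = -7, 3, the continuity of S' gives the tridiagonal system
  1·M_0 + 4·M_1 + 1·M_2 = 6(Δ_1 - Δ_0) = 60
Clamped end conditions give two more equations: 2h_0·M_0 + h_0·M_1 = 6(Δ_0 - S'(0)) = -72 and h_1·M_1 + 2h_1·M_2 = 6(S'(2) - Δ_1) = 12.
Forward elimination and back-substitution give M_0 = -51, M_1 = 30, M_2 = -9.
On [1, 2], with S_1(x) = a_1 + b_1·(x - 1) + c_1·(x - 1)² + d_1·(x - 1)³: c_1 = M_1/2 = 15, d_1 = (M_2 - M_1)/(6h_1) = -13/2, b_1 = Δ_1 - h_1(2M_1 + M_2)/6 = -11/2.

-6.5000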